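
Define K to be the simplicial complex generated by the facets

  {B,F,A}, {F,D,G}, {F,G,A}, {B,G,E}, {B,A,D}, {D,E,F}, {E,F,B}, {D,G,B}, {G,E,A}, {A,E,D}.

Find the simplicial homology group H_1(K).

We work with the vertex ordering A < B < D < E < F < G. The simplices of K, each written with vertices in increasing order, are:

  0-simplices (6): A, B, D, E, F, G
  1-simplices (15): AB, AD, AE, AF, AG, BD, BE, BF, BG, DE, DF, DG, EF, EG, FG
  2-simplices (10): ABD, ABF, ADE, AEG, AFG, BDG, BEF, BEG, DEF, DFG

Hence C_0 ≅ Z^6, C_1 ≅ Z^15, C_2 ≅ Z^10.

Boundary ∂_1: C_1 → C_0 sends each edge [p,q] (with p < q) to q − p. For instance
  ∂AE = E − A.
The 6×15 boundary matrix has rank 5 and Smith normal form diag(1,1,1,1,1).

The boundary map ∂_2: C_2 → C_1 acts by ∂[p,q,r] = [q,r] − [p,r] + [p,q]. For instance
  ∂AFG = FG − AG + AF,
  ∂AEG = EG − AG + AE.
The resulting 15×10 matrix has rank 10, and its Smith normal form has invariant factors (1,1,1,1,1,1,1,1,1,2).

Reading off H_k = ker ∂_k / im ∂_{k+1}:

  H_1: rank ker ∂_1 − rank ∂_2 = (15 − 5) − 10 = 0, and ∂_2 has invariant factor 2 > 1, so H_1 = Z/2Z.

H_1 = Z/2Z.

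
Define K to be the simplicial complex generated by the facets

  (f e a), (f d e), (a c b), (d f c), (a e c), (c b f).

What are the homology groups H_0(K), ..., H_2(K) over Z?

Take the total order a < b < c < d < e < f on the vertex set. Then K (dimension 2) consists of the simplices:

  0-simplices (6): a, b, c, d, e, f
  1-simplices (12): ab, ac, ae, af, bc, bf, cd, ce, cf, de, df, ef
  2-simplices (6): abc, ace, aef, bcf, cdf, def

so the chain groups are C_0 ≅ Z^6, C_1 ≅ Z^12, C_2 ≅ Z^6.

The boundary map ∂_1: C_1 → C_0 sends each edge [p,q] (with p < q) to q − p. For instance
  ∂ce = e − c.
The resulting 6×12 matrix has rank 5, and its Smith normal form has invariant factors (1,1,1,1,1).

∂_2: C_2 → C_1 sends each 2-simplex [p,q,r] to [q,r] − [p,r] + [p,q]. For instance
  ∂def = ef − df + de,
  ∂abc = bc − ac + ab.
As a 12×6 matrix over Z this has rank 6, with invariant factors (1,1,1,1,1,1).

Reading off H_k = ker ∂_k / im ∂_{k+1}:

  H_0: rank C_0 − rank ∂_1 = 6 − 5 = 1, and the invariant factors of ∂_1 are all 1, so H_0 = Z.
  H_1: rank ker ∂_1 − rank ∂_2 = (12 − 5) − 6 = 1, and the invariant factors of ∂_2 are all 1, so H_1 = Z.
  H_2: rank ker ∂_2 − rank ∂_3 = (6 − 6) − 0 = 0, and there is no ∂_3, so H_2 = 0.

As a check, the Euler characteristic is 6 − 12 + 6 = 0, which agrees with 1 − 1 + 0 = 0.

H_0 ≅ Z,  H_1 ≅ Z,  H_2 = 0.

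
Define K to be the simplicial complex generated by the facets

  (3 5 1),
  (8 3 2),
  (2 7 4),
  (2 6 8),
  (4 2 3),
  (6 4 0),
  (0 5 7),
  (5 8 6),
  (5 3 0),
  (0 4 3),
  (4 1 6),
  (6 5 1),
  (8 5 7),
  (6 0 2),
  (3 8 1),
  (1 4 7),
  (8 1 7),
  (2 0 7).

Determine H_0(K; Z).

H_0 ≅ Z.

We work with the vertex ordering 0 < 1 < 2 < 3 < 4 < 5 < 6 < 7 < 8. The simplices of K, each written with vertices in increasing order, are:

  0-simplices (9): [0], [1], [2], [3], [4], [5], [6], [7], [8]
  1-simplices (27): (27 of them)
  2-simplices (18): [0,2,6], [0,2,7], [0,3,4], [0,3,5], [0,4,6], [0,5,7], [1,3,5], [1,3,8], [1,4,6], [1,4,7], [1,5,6], [1,7,8], [2,3,4], [2,3,8], [2,4,7], [2,6,8], [5,6,8], [5,7,8]

so the chain groups are C_0 ≅ Z^9, C_1 ≅ Z^27, C_2 ≅ Z^18.

∂_1: C_1 → C_0 maps an edge to its endpoints' difference, ∂[p,q] = q − p.
The resulting 9×27 matrix has rank 8, and its Smith normal form has invariant factors (1,1,1,1,1,1,1,1).

∂_2: C_2 → C_1 maps a triangle to the signed sum of its edges. For instance
  ∂[1,3,8] = [3,8] − [1,8] + [1,3],
  ∂[1,4,6] = [4,6] − [1,6] + [1,4].
This gives a 27×18 integer matrix of rank 18; reducing to Smith normal form yields diagonal entries (1,1,1,1,1,1,1,1,1,1,1,1,1,1,1,1,1,2).

From H_k ≅ ker(∂_k) / im(∂_{k+1}) we obtain:

  H_0: rank C_0 − rank ∂_1 = 9 − 8 = 1, and the invariant factors of ∂_1 are all 1, so H_0 = Z.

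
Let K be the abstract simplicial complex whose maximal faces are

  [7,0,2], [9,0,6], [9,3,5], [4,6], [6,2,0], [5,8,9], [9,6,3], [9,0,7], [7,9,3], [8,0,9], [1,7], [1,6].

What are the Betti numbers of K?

b_0 = 1, b_1 = 1, b_2 = 0.

K has 10 vertices, 19 edges, 9 triangles.
rank ∂_0 = 0, rank ∂_1 = 9 ⇒ b_0 = 10 − 0 − 9 = 1; all invariant factors of ∂_1 are 1 so no torsion. So H_0 ≅ Z.
rank ∂_1 = 9, rank ∂_2 = 9 ⇒ b_1 = 19 − 9 − 9 = 1; all invariant factors of ∂_2 are 1 so no torsion. So H_1 ≅ Z.
rank ∂_2 = 9, rank ∂_3 = 0 ⇒ b_2 = 9 − 9 − 0 = 0. So H_2 ≅ 0.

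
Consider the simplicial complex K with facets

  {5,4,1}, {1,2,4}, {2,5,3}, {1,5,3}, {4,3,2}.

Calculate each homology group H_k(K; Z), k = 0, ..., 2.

Order the vertices as 1 < 2 < 3 < 4 < 5. Listing each simplex with vertices in this order, K has dimension 2 with simplices:

  0-simplices (5): [1], [2], [3], [4], [5]
  1-simplices (10): [1,2], [1,3], [1,4], [1,5], [2,3], [2,4], [2,5], [3,4], [3,5], [4,5]
  2-simplices (5): [1,2,4], [1,3,5], [1,4,5], [2,3,4], [2,3,5]

so the chain groups are C_0 ≅ Z^5, C_1 ≅ Z^10, C_2 ≅ Z^5.

Boundary ∂_1: C_1 → C_0 maps an edge to its endpoints' difference, ∂[p,q] = q − p.
As a 5×10 matrix over Z this has rank 4, with invariant factors (1,1,1,1).

The boundary map ∂_2: C_2 → C_1 maps a triangle to the signed sum of its edges. For instance
  ∂[1,4,5] = [4,5] − [1,5] + [1,4],
  ∂[1,2,4] = [2,4] − [1,4] + [1,2].
The 10×5 boundary matrix has rank 5 and Smith normal form diag(1,1,1,1,1).

From H_k ≅ ker(∂_k) / im(∂_{k+1}) we obtain:

  H_0: rank C_0 − rank ∂_1 = 5 − 4 = 1, and the invariant factors of ∂_1 are all 1, so H_0 = Z.
  H_1: rank ker ∂_1 − rank ∂_2 = (10 − 4) − 5 = 1, and the invariant factors of ∂_2 are all 1, so H_1 = Z.
  H_2: rank ker ∂_2 − rank ∂_3 = (5 − 5) − 0 = 0, and there is no ∂_3, so H_2 = 0.

H_0 = Z,  H_1 = Z,  H_2 = 0.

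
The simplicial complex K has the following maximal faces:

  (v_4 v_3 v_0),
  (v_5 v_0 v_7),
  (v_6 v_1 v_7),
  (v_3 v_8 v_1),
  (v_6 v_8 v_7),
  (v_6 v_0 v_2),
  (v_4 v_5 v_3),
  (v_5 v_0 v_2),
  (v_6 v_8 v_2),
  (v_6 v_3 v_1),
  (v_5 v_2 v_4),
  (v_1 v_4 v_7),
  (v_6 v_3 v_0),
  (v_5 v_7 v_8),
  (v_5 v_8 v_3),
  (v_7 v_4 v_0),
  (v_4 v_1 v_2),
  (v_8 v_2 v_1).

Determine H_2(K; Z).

H_2 ≅ 0.

Fix the vertex order v_0 < v_1 < v_2 < v_3 < v_4 < v_5 < v_6 < v_7 < v_8 and write every simplex with vertices in increasing order. Then dim K = 2 and the simplices of K are:

  0-simplices (9): [v_0], [v_1], [v_2], [v_3], [v_4], [v_5], [v_6], [v_7], [v_8]
  1-simplices (27): (27 of them)
  2-simplices (18): (18 of them)

giving chain groups C_0 ≅ Z^9, C_1 ≅ Z^27, C_2 ≅ Z^18.

Boundary ∂_1: C_1 → C_0 maps an edge to its endpoints' difference, ∂[p,q] = q − p. For instance
  ∂[v_0,v_3] = [v_3] − [v_0].
This gives a 9×27 integer matrix of rank 8; reducing to Smith normal form yields diagonal entries (1,1,1,1,1,1,1,1).

The boundary map ∂_2: C_2 → C_1 sends each 2-simplex [p,q,r] to [q,r] − [p,r] + [p,q]. For instance
  ∂[v_6,v_7,v_8] = [v_7,v_8] − [v_6,v_8] + [v_6,v_7],
  ∂[v_0,v_3,v_4] = [v_3,v_4] − [v_0,v_4] + [v_0,v_3].
The 27×18 boundary matrix has rank 18 and Smith normal form diag(1,1,1,1,1,1,1,1,1,1,1,1,1,1,1,1,1,2).

From H_k ≅ ker(∂_k) / im(∂_{k+1}) we obtain:

  H_2: rank ker ∂_2 − rank ∂_3 = (18 − 18) − 0 = 0, and there is no ∂_3, so H_2 ≅ 0.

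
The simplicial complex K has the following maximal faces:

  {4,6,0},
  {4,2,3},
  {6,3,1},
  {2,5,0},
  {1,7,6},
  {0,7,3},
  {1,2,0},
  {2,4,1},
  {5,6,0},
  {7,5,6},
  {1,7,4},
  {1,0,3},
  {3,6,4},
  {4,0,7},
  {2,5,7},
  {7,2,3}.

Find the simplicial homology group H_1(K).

H_1 = Z^2.

We work with the vertex ordering 0 < 1 < 2 < 3 < 4 < 5 < 6 < 7. The simplices of K, each written with vertices in increasing order, are:

  0-simplices (8): [0], [1], [2], [3], [4], [5], [6], [7]
  1-simplices (24): (24 of them)
  2-simplices (16): [0,1,2], [0,1,3], [0,2,5], [0,3,7], [0,4,6], [0,4,7], [0,5,6], [1,2,4], [1,3,6], [1,4,7], [1,6,7], [2,3,4], [2,3,7], [2,5,7], [3,4,6], [5,6,7]

giving chain groups C_0 ≅ Z^8, C_1 ≅ Z^24, C_2 ≅ Z^16.

Boundary ∂_1: C_1 → C_0 maps an edge to its endpoints' difference, ∂[p,q] = q − p. For instance
  ∂[2,3] = [3] − [2].
This gives a 8×24 integer matrix of rank 7; reducing to Smith normal form yields diagonal entries (1,1,1,1,1,1,1).

The boundary map ∂_2: C_2 → C_1 sends each 2-simplex [p,q,r] to [q,r] − [p,r] + [p,q]. For instance
  ∂[1,4,7] = [4,7] − [1,7] + [1,4],
  ∂[0,2,5] = [2,5] − [0,5] + [0,2].
As a 24×16 matrix over Z this has rank 15, with invariant factors (1,1,1,1,1,1,1,1,1,1,1,1,1,1,1).

Now H_k = ker ∂_k / im ∂_{k+1}, so:

  H_1: rank ker ∂_1 − rank ∂_2 = (24 − 7) − 15 = 2, and the invariant factors of ∂_2 are all 1, so H_1 = Z^2.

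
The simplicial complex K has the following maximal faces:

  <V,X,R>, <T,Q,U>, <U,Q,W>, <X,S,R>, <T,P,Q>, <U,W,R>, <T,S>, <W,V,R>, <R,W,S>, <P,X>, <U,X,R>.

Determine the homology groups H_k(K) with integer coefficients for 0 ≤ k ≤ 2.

Order the vertices as P < Q < R < S < T < U < V < W < X. Listing each simplex with vertices in this order, K has dimension 2 with simplices:

  0-simplices (9): P, Q, R, S, T, U, V, W, X
  1-simplices (19): PQ, PT, PX, QT, QU, QW, RS, RU, RV, RW, RX, ST, SW, SX, TU, UW, UX, VW, VX
  2-simplices (9): PQT, QTU, QUW, RSW, RSX, RUW, RUX, RVW, RVX

Hence C_0 ≅ Z^9, C_1 ≅ Z^19, C_2 ≅ Z^9.

∂_1: C_1 → C_0 maps an edge to its endpoints' difference, ∂[p,q] = q − p. For instance
  ∂VW = W − V.
As a 9×19 matrix over Z this has rank 8, with invariant factors (1,1,1,1,1,1,1,1).

∂_2: C_2 → C_1 sends each 2-simplex [p,q,r] to [q,r] − [p,r] + [p,q]. For instance
  ∂RVX = VX − RX + RV,
  ∂RUX = UX − RX + RU.
The resulting 19×9 matrix has rank 9, and its Smith normal form has invariant factors (1,1,1,1,1,1,1,1,1).

Computing H_k = (kernel of ∂_k) / (image of ∂_{k+1}):

  H_0: rank C_0 − rank ∂_1 = 9 − 8 = 1, and the invariant factors of ∂_1 are all 1, so H_0 = Z.
  H_1: rank ker ∂_1 − rank ∂_2 = (19 − 8) − 9 = 2, and the invariant factors of ∂_2 are all 1, so H_1 = Z^2.
  H_2: rank ker ∂_2 − rank ∂_3 = (9 − 9) − 0 = 0, and there is no ∂_3, so H_2 = 0.

As a check, the Euler characteristic is 9 − 19 + 9 = -1, which agrees with 1 − 2 + 0 = -1.

H_0 ≅ Z,  H_1 ≅ Z^2,  H_2 = 0.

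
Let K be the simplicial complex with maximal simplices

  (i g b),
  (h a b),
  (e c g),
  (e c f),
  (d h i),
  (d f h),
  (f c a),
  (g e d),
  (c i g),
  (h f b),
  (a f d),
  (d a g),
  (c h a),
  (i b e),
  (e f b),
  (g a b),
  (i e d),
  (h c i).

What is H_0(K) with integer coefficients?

H_0 ≅ Z.

Fix the vertex order a < b < c < d < e < f < g < h < i and write every simplex with vertices in increasing order. Then dim K = 2 and the simplices of K are:

  0-simplices (9): a, b, c, d, e, f, g, h, i
  1-simplices (27): ab, ac, ad, af, ag, ah, be, bf, bg, bh, bi, ce, cf, cg, ch, ci, de, df, dg, dh, di, ef, eg, ei, fh, gi, hi
  2-simplices (18): abg, abh, acf, ach, adf, adg, bef, bei, bfh, bgi, cef, ceg, cgi, chi, deg, dei, dfh, dhi

Hence C_0 ≅ Z^9, C_1 ≅ Z^27, C_2 ≅ Z^18.

∂_1: C_1 → C_0 is given by ∂[p,q] = [q] − [p]. For instance
  ∂bf = f − b.
The resulting 9×27 matrix has rank 8, and its Smith normal form has invariant factors (1,1,1,1,1,1,1,1).

Boundary ∂_2: C_2 → C_1 acts by ∂[p,q,r] = [q,r] − [p,r] + [p,q]. For instance
  ∂bgi = gi − bi + bg,
  ∂dfh = fh − dh + df.
The 27×18 boundary matrix has rank 18 and Smith normal form diag(1,1,1,1,1,1,1,1,1,1,1,1,1,1,1,1,1,2).

Reading off H_k = ker ∂_k / im ∂_{k+1}:

  H_0: rank C_0 − rank ∂_1 = 9 − 8 = 1, and the invariant factors of ∂_1 are all 1, so H_0 ≅ Z.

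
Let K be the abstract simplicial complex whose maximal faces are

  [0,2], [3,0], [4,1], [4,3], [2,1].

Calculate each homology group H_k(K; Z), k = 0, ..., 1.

K has 5 vertices, 5 edges.
rank ∂_0 = 0, rank ∂_1 = 4 ⇒ b_0 = 5 − 0 − 4 = 1; all invariant factors of ∂_1 are 1 so no torsion. So H_0 = Z.
rank ∂_1 = 4, rank ∂_2 = 0 ⇒ b_1 = 5 − 4 − 0 = 1. So H_1 = Z.

H_0 = Z,  H_1 = Z.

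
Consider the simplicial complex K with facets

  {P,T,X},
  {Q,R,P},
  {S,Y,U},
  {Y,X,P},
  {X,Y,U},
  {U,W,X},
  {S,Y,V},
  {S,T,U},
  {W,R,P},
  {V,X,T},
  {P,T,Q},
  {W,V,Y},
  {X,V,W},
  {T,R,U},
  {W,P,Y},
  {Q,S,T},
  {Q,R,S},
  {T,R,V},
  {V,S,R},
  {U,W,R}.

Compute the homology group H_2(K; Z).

Take the total order P < Q < R < S < T < U < V < W < X < Y on the vertex set. Then K (dimension 2) consists of the simplices:

  0-simplices (10): P, Q, R, S, T, U, V, W, X, Y
  1-simplices (30): PQ, PR, PT, PW, PX, PY, QR, QS, QT, RS, RT, RU, RV, RW, ST, SU, SV, SY, TU, TV, TX, UW, UX, UY, VW, VX, VY, WX, WY, XY
  2-simplices (20): PQR, PQT, PRW, PTX, PWY, PXY, QRS, QST, RSV, RTU, RTV, RUW, STU, SUY, SVY, TVX, UWX, UXY, VWX, VWY

so the chain groups are C_0 ≅ Z^10, C_1 ≅ Z^30, C_2 ≅ Z^20.

Boundary ∂_1: C_1 → C_0 sends each edge [p,q] (with p < q) to q − p. For instance
  ∂SV = V − S.
The 10×30 boundary matrix has rank 9 and Smith normal form diag(1,1,1,1,1,1,1,1,1).

∂_2: C_2 → C_1 maps a triangle to the signed sum of its edges. For instance
  ∂VWX = WX − VX + VW,
  ∂SUY = UY − SY + SU.
As a 30×20 matrix over Z this has rank 20, with invariant factors (1,1,1,1,1,1,1,1,1,1,1,1,1,1,1,1,1,1,1,2).

From H_k ≅ ker(∂_k) / im(∂_{k+1}) we obtain:

  H_2: rank ker ∂_2 − rank ∂_3 = (20 − 20) − 0 = 0, and there is no ∂_3, so H_2 ≅ 0.

H_2 = 0.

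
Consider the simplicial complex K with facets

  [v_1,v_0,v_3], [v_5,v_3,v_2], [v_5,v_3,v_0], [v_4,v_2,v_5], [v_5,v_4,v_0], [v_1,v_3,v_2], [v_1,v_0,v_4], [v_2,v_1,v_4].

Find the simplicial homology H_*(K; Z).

Fix the vertex order v_0 < v_1 < v_2 < v_3 < v_4 < v_5 and write every simplex with vertices in increasing order. Then dim K = 2 and the simplices of K are:

  0-simplices (6): [v_0], [v_1], [v_2], [v_3], [v_4], [v_5]
  1-simplices (12): [v_0,v_1], [v_0,v_3], [v_0,v_4], [v_0,v_5], [v_1,v_2], [v_1,v_3], [v_1,v_4], [v_2,v_3], [v_2,v_4], [v_2,v_5], [v_3,v_5], [v_4,v_5]
  2-simplices (8): [v_0,v_1,v_3], [v_0,v_1,v_4], [v_0,v_3,v_5], [v_0,v_4,v_5], [v_1,v_2,v_3], [v_1,v_2,v_4], [v_2,v_3,v_5], [v_2,v_4,v_5]

giving chain groups C_0 ≅ Z^6, C_1 ≅ Z^12, C_2 ≅ Z^8.

The boundary map ∂_1: C_1 → C_0 maps an edge to its endpoints' difference, ∂[p,q] = q − p.
This gives a 6×12 integer matrix of rank 5; reducing to Smith normal form yields diagonal entries (1,1,1,1,1).

Boundary ∂_2: C_2 → C_1 acts by ∂[p,q,r] = [q,r] − [p,r] + [p,q]. For instance
  ∂[v_2,v_4,v_5] = [v_4,v_5] − [v_2,v_5] + [v_2,v_4],
  ∂[v_1,v_2,v_4] = [v_2,v_4] − [v_1,v_4] + [v_1,v_2].
This gives a 12×8 integer matrix of rank 7; reducing to Smith normal form yields diagonal entries (1,1,1,1,1,1,1).

Reading off H_k = ker ∂_k / im ∂_{k+1}:

  H_0: rank C_0 − rank ∂_1 = 6 − 5 = 1, and the invariant factors of ∂_1 are all 1, so H_0 ≅ Z.
  H_1: rank ker ∂_1 − rank ∂_2 = (12 − 5) − 7 = 0, and the invariant factors of ∂_2 are all 1, so H_1 ≅ 0.
  H_2: rank ker ∂_2 − rank ∂_3 = (8 − 7) − 0 = 1, and there is no ∂_3, so H_2 ≅ Z.

H_0 ≅ Z,  H_1 = 0,  H_2 ≅ Z.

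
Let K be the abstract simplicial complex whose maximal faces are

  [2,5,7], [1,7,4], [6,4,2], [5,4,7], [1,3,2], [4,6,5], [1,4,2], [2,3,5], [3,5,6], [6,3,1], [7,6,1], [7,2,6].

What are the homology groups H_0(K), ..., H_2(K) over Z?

Fix the vertex order 1 < 2 < 3 < 4 < 5 < 6 < 7 and write every simplex with vertices in increasing order. Then dim K = 2 and the simplices of K are:

  0-simplices (7): [1], [2], [3], [4], [5], [6], [7]
  1-simplices (18): [1,2], [1,3], [1,4], [1,6], [1,7], [2,3], [2,4], [2,5], [2,6], [2,7], [3,5], [3,6], [4,5], [4,6], [4,7], [5,6], [5,7], [6,7]
  2-simplices (12): [1,2,3], [1,2,4], [1,3,6], [1,4,7], [1,6,7], [2,3,5], [2,4,6], [2,5,7], [2,6,7], [3,5,6], [4,5,6], [4,5,7]

giving chain groups C_0 ≅ Z^7, C_1 ≅ Z^18, C_2 ≅ Z^12.

∂_1: C_1 → C_0 maps an edge to its endpoints' difference, ∂[p,q] = q − p. For instance
  ∂[5,6] = [6] − [5].
This gives a 7×18 integer matrix of rank 6; reducing to Smith normal form yields diagonal entries (1,1,1,1,1,1).

∂_2: C_2 → C_1 maps a triangle to the signed sum of its edges. For instance
  ∂[2,3,5] = [3,5] − [2,5] + [2,3],
  ∂[1,2,4] = [2,4] − [1,4] + [1,2].
This gives a 18×12 integer matrix of rank 12; reducing to Smith normal form yields diagonal entries (1,1,1,1,1,1,1,1,1,1,1,2).

Now H_k = ker ∂_k / im ∂_{k+1}, so:

  H_0: rank C_0 − rank ∂_1 = 7 − 6 = 1, and the invariant factors of ∂_1 are all 1, so H_0 ≅ Z.
  H_1: rank ker ∂_1 − rank ∂_2 = (18 − 6) − 12 = 0, and ∂_2 has invariant factor 2 > 1, so H_1 ≅ Z/2Z.
  H_2: rank ker ∂_2 − rank ∂_3 = (12 − 12) − 0 = 0, and there is no ∂_3, so H_2 ≅ 0.

As a check, the Euler characteristic is 7 − 18 + 12 = 1, which agrees with 1 − 0 + 0 = 1.

H_0 = Z,  H_1 = Z/2Z,  H_2 = 0.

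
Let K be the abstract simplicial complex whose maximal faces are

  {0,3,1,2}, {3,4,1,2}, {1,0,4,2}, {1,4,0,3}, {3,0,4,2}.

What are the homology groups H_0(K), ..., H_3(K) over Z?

Take the total order 0 < 1 < 2 < 3 < 4 on the vertex set. Then K (dimension 3) consists of the simplices:

  0-simplices (5): [0], [1], [2], [3], [4]
  1-simplices (10): [0,1], [0,2], [0,3], [0,4], [1,2], [1,3], [1,4], [2,3], [2,4], [3,4]
  2-simplices (10): [0,1,2], [0,1,3], [0,1,4], [0,2,3], [0,2,4], [0,3,4], [1,2,3], [1,2,4], [1,3,4], [2,3,4]
  3-simplices (5): [0,1,2,3], [0,1,2,4], [0,1,3,4], [0,2,3,4], [1,2,3,4]

Hence C_0 ≅ Z^5, C_1 ≅ Z^10, C_2 ≅ Z^10, C_3 ≅ Z^5.

∂_1: C_1 → C_0 sends each edge [p,q] (with p < q) to q − p.
The resulting 5×10 matrix has rank 4, and its Smith normal form has invariant factors (1,1,1,1).

∂_2: C_2 → C_1 maps a triangle to the signed sum of its edges. For instance
  ∂[0,1,2] = [1,2] − [0,2] + [0,1],
  ∂[0,1,3] = [1,3] − [0,3] + [0,1].
The resulting 10×10 matrix has rank 6, and its Smith normal form has invariant factors (1,1,1,1,1,1).

∂_3: C_3 → C_2 sends each 3-simplex σ to the alternating sum Σ_i (−1)^i (σ with its i-th vertex removed). For instance
  ∂[0,1,3,4] = [1,3,4] − [0,3,4] + [0,1,4] − [0,1,3],
  ∂[0,1,2,4] = [1,2,4] − [0,2,4] + [0,1,4] − [0,1,2].
This gives a 10×5 integer matrix of rank 4; reducing to Smith normal form yields diagonal entries (1,1,1,1).

Now H_k = ker ∂_k / im ∂_{k+1}, so:

  H_0: rank C_0 − rank ∂_1 = 5 − 4 = 1, and the invariant factors of ∂_1 are all 1, so H_0 ≅ Z.
  H_1: rank ker ∂_1 − rank ∂_2 = (10 − 4) − 6 = 0, and the invariant factors of ∂_2 are all 1, so H_1 ≅ 0.
  H_2: rank ker ∂_2 − rank ∂_3 = (10 − 6) − 4 = 0, and the invariant factors of ∂_3 are all 1, so H_2 ≅ 0.
  H_3: rank ker ∂_3 − rank ∂_4 = (5 − 4) − 0 = 1, and there is no ∂_4, so H_3 ≅ Z.

As a check, the Euler characteristic is 5 − 10 + 10 − 5 = 0, which agrees with 1 − 0 + 0 − 1 = 0.
(K is a triangulation of the 3-sphere S^3.)

H_0 ≅ Z,  H_1 = 0,  H_2 = 0,  H_3 ≅ Z.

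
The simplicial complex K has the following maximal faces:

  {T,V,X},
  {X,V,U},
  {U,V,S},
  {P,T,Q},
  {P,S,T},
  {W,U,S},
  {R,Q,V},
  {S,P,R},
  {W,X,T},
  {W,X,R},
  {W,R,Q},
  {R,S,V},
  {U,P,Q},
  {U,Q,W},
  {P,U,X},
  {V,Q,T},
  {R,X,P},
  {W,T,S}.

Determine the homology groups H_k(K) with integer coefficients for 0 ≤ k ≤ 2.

Fix the vertex order P < Q < R < S < T < U < V < W < X and write every simplex with vertices in increasing order. Then dim K = 2 and the simplices of K are:

  0-simplices (9): P, Q, R, S, T, U, V, W, X
  1-simplices (27): PQ, PR, PS, PT, PU, PX, QR, QT, QU, QV, QW, RS, RV, RW, RX, ST, SU, SV, SW, TV, TW, TX, UV, UW, UX, VX, WX
  2-simplices (18): PQT, PQU, PRS, PRX, PST, PUX, QRV, QRW, QTV, QUW, RSV, RWX, STW, SUV, SUW, TVX, TWX, UVX

giving chain groups C_0 ≅ Z^9, C_1 ≅ Z^27, C_2 ≅ Z^18.

∂_1: C_1 → C_0 is given by ∂[p,q] = [q] − [p]. For instance
  ∂QU = U − Q.
As a 9×27 matrix over Z this has rank 8, with invariant factors (1,1,1,1,1,1,1,1).

∂_2: C_2 → C_1 acts by ∂[p,q,r] = [q,r] − [p,r] + [p,q]. For instance
  ∂QTV = TV − QV + QT,
  ∂QRW = RW − QW + QR.
As a 27×18 matrix over Z this has rank 17, with invariant factors (1,1,1,1,1,1,1,1,1,1,1,1,1,1,1,1,1).

Computing H_k = (kernel of ∂_k) / (image of ∂_{k+1}):

  H_0: rank C_0 − rank ∂_1 = 9 − 8 = 1, and the invariant factors of ∂_1 are all 1, so H_0 ≅ Z.
  H_1: rank ker ∂_1 − rank ∂_2 = (27 − 8) − 17 = 2, and the invariant factors of ∂_2 are all 1, so H_1 ≅ Z^2.
  H_2: rank ker ∂_2 − rank ∂_3 = (18 − 17) − 0 = 1, and there is no ∂_3, so H_2 ≅ Z.

As a check, the Euler characteristic is 9 − 27 + 18 = 0, which agrees with 1 − 2 + 1 = 0.

H_0 ≅ Z,  H_1 ≅ Z^2,  H_2 ≅ Z.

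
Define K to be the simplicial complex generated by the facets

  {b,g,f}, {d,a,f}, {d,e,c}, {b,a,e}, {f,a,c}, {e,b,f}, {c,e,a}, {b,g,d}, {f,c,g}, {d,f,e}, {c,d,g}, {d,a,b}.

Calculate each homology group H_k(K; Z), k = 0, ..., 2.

H_0 ≅ Z,  H_1 ≅ Z/2,  H_2 = 0.

Fix the vertex order a < b < c < d < e < f < g and write every simplex with vertices in increasing order. Then dim K = 2 and the simplices of K are:

  0-simplices (7): a, b, c, d, e, f, g
  1-simplices (18): ab, ac, ad, ae, af, bd, be, bf, bg, cd, ce, cf, cg, de, df, dg, ef, fg
  2-simplices (12): abd, abe, ace, acf, adf, bdg, bef, bfg, cde, cdg, cfg, def

Hence C_0 ≅ Z^7, C_1 ≅ Z^18, C_2 ≅ Z^12.

∂_1: C_1 → C_0 maps an edge to its endpoints' difference, ∂[p,q] = q − p.
This gives a 7×18 integer matrix of rank 6; reducing to Smith normal form yields diagonal entries (1,1,1,1,1,1).

Boundary ∂_2: C_2 → C_1 sends each 2-simplex [p,q,r] to [q,r] − [p,r] + [p,q]. For instance
  ∂acf = cf − af + ac,
  ∂cfg = fg − cg + cf.
As a 18×12 matrix over Z this has rank 12, with invariant factors (1,1,1,1,1,1,1,1,1,1,1,2).

From H_k ≅ ker(∂_k) / im(∂_{k+1}) we obtain:

  H_0: rank C_0 − rank ∂_1 = 7 − 6 = 1, and the invariant factors of ∂_1 are all 1, so H_0 = Z.
  H_1: rank ker ∂_1 − rank ∂_2 = (18 − 6) − 12 = 0, and ∂_2 has invariant factor 2 > 1, so H_1 = Z/2.
  H_2: rank ker ∂_2 − rank ∂_3 = (12 − 12) − 0 = 0, and there is no ∂_3, so H_2 = 0.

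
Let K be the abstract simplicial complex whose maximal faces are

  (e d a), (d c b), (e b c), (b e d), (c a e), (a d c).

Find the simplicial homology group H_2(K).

Take the total order a < b < c < d < e on the vertex set. Then K (dimension 2) consists of the simplices:

  0-simplices (5): a, b, c, d, e
  1-simplices (9): ac, ad, ae, bc, bd, be, cd, ce, de
  2-simplices (6): acd, ace, ade, bcd, bce, bde

giving chain groups C_0 ≅ Z^5, C_1 ≅ Z^9, C_2 ≅ Z^6.

Boundary ∂_1: C_1 → C_0 sends each edge [p,q] (with p < q) to q − p.
The resulting 5×9 matrix has rank 4, and its Smith normal form has invariant factors (1,1,1,1).

Boundary ∂_2: C_2 → C_1 sends each 2-simplex [p,q,r] to [q,r] − [p,r] + [p,q]. For instance
  ∂bce = ce − be + bc,
  ∂ace = ce − ae + ac.
The 9×6 boundary matrix has rank 5 and Smith normal form diag(1,1,1,1,1).

Now H_k = ker ∂_k / im ∂_{k+1}, so:

  H_2: rank ker ∂_2 − rank ∂_3 = (6 − 5) − 0 = 1, and there is no ∂_3, so H_2 = Z.

(K is a triangulation of the 2-sphere S^2.)

H_2 = Z.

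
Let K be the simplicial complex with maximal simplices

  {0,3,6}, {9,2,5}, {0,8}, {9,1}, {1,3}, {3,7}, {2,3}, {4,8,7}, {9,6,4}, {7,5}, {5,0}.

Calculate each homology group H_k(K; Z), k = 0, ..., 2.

H_0 = Z,  H_1 = Z^6,  H_2 = 0.

Order the vertices as 0 < 1 < 2 < 3 < 4 < 5 < 6 < 7 < 8 < 9. Listing each simplex with vertices in this order, K has dimension 2 with simplices:

  0-simplices (10): [0], [1], [2], [3], [4], [5], [6], [7], [8], [9]
  1-simplices (19): [0,3], [0,5], [0,6], [0,8], [1,3], [1,9], [2,3], [2,5], [2,9], [3,6], [3,7], [4,6], [4,7], [4,8], [4,9], [5,7], [5,9], [6,9], [7,8]
  2-simplices (4): [0,3,6], [2,5,9], [4,6,9], [4,7,8]

giving chain groups C_0 ≅ Z^10, C_1 ≅ Z^19, C_2 ≅ Z^4.

∂_1: C_1 → C_0 maps an edge to its endpoints' difference, ∂[p,q] = q − p. For instance
  ∂[3,6] = [6] − [3].
As a 10×19 matrix over Z this has rank 9, with invariant factors (1,1,1,1,1,1,1,1,1).

The boundary map ∂_2: C_2 → C_1 maps a triangle to the signed sum of its edges. For instance
  ∂[0,3,6] = [3,6] − [0,6] + [0,3],
  ∂[2,5,9] = [5,9] − [2,9] + [2,5].
The 19×4 boundary matrix has rank 4 and Smith normal form diag(1,1,1,1).

Reading off H_k = ker ∂_k / im ∂_{k+1}:

  H_0: rank C_0 − rank ∂_1 = 10 − 9 = 1, and the invariant factors of ∂_1 are all 1, so H_0 = Z.
  H_1: rank ker ∂_1 − rank ∂_2 = (19 − 9) − 4 = 6, and the invariant factors of ∂_2 are all 1, so H_1 = Z^6.
  H_2: rank ker ∂_2 − rank ∂_3 = (4 − 4) − 0 = 0, and there is no ∂_3, so H_2 = 0.

As a check, the Euler characteristic is 10 − 19 + 4 = -5, which agrees with 1 − 6 + 0 = -5.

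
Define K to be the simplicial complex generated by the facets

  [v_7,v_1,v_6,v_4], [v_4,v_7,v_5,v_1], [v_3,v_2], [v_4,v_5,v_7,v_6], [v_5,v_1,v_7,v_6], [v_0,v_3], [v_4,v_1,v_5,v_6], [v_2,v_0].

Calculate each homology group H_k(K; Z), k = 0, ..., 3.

K has 8 vertices, 13 edges, 10 triangles, 5 3-simplices.
rank ∂_0 = 0, rank ∂_1 = 6 ⇒ b_0 = 8 − 0 − 6 = 2; all invariant factors of ∂_1 are 1 so no torsion. So H_0 ≅ Z^2.
rank ∂_1 = 6, rank ∂_2 = 6 ⇒ b_1 = 13 − 6 − 6 = 1; all invariant factors of ∂_2 are 1 so no torsion. So H_1 ≅ Z.
rank ∂_2 = 6, rank ∂_3 = 4 ⇒ b_2 = 10 − 6 − 4 = 0; all invariant factors of ∂_3 are 1 so no torsion. So H_2 ≅ 0.
rank ∂_3 = 4, rank ∂_4 = 0 ⇒ b_3 = 5 − 4 − 0 = 1. So H_3 ≅ Z.

H_0 = Z^2,  H_1 = Z,  H_2 = 0,  H_3 = Z.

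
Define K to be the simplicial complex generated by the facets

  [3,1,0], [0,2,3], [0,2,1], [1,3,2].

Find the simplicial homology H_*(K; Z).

H_0 = Z,  H_1 = 0,  H_2 = Z.

Order the vertices as 0 < 1 < 2 < 3. Listing each simplex with vertices in this order, K has dimension 2 with simplices:

  0-simplices (4): [0], [1], [2], [3]
  1-simplices (6): [0,1], [0,2], [0,3], [1,2], [1,3], [2,3]
  2-simplices (4): [0,1,2], [0,1,3], [0,2,3], [1,2,3]

so the chain groups are C_0 ≅ Z^4, C_1 ≅ Z^6, C_2 ≅ Z^4.

The boundary map ∂_1: C_1 → C_0 is given by ∂[p,q] = [q] − [p].
This gives a 4×6 integer matrix of rank 3; reducing to Smith normal form yields diagonal entries (1,1,1).

Boundary ∂_2: C_2 → C_1 acts by ∂[p,q,r] = [q,r] − [p,r] + [p,q]. For instance
  ∂[0,1,3] = [1,3] − [0,3] + [0,1],
  ∂[0,2,3] = [2,3] − [0,3] + [0,2].
As a 6×4 matrix over Z this has rank 3, with invariant factors (1,1,1).

Reading off H_k = ker ∂_k / im ∂_{k+1}:

  H_0: rank C_0 − rank ∂_1 = 4 − 3 = 1, and the invariant factors of ∂_1 are all 1, so H_0 ≅ Z.
  H_1: rank ker ∂_1 − rank ∂_2 = (6 − 3) − 3 = 0, and the invariant factors of ∂_2 are all 1, so H_1 ≅ 0.
  H_2: rank ker ∂_2 − rank ∂_3 = (4 − 3) − 0 = 1, and there is no ∂_3, so H_2 ≅ Z.

As a check, the Euler characteristic is 4 − 6 + 4 = 2, which agrees with 1 − 0 + 1 = 2.
(K is a triangulation of the 2-sphere S^2.)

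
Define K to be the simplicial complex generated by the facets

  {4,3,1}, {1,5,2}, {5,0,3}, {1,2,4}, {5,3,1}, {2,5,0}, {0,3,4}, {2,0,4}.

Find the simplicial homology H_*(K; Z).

H_0 ≅ Z,  H_1 = 0,  H_2 ≅ Z.

Fix the vertex order 0 < 1 < 2 < 3 < 4 < 5 and write every simplex with vertices in increasing order. Then dim K = 2 and the simplices of K are:

  0-simplices (6): [0], [1], [2], [3], [4], [5]
  1-simplices (12): [0,2], [0,3], [0,4], [0,5], [1,2], [1,3], [1,4], [1,5], [2,4], [2,5], [3,4], [3,5]
  2-simplices (8): [0,2,4], [0,2,5], [0,3,4], [0,3,5], [1,2,4], [1,2,5], [1,3,4], [1,3,5]

so the chain groups are C_0 ≅ Z^6, C_1 ≅ Z^12, C_2 ≅ Z^8.

Boundary ∂_1: C_1 → C_0 is given by ∂[p,q] = [q] − [p]. For instance
  ∂[0,4] = [4] − [0].
The 6×12 boundary matrix has rank 5 and Smith normal form diag(1,1,1,1,1).

The boundary map ∂_2: C_2 → C_1 maps a triangle to the signed sum of its edges. For instance
  ∂[0,2,5] = [2,5] − [0,5] + [0,2],
  ∂[1,2,5] = [2,5] − [1,5] + [1,2].
The resulting 12×8 matrix has rank 7, and its Smith normal form has invariant factors (1,1,1,1,1,1,1).

From H_k ≅ ker(∂_k) / im(∂_{k+1}) we obtain:

  H_0: rank C_0 − rank ∂_1 = 6 − 5 = 1, and the invariant factors of ∂_1 are all 1, so H_0 = Z.
  H_1: rank ker ∂_1 − rank ∂_2 = (12 − 5) − 7 = 0, and the invariant factors of ∂_2 are all 1, so H_1 = 0.
  H_2: rank ker ∂_2 − rank ∂_3 = (8 − 7) − 0 = 1, and there is no ∂_3, so H_2 = Z.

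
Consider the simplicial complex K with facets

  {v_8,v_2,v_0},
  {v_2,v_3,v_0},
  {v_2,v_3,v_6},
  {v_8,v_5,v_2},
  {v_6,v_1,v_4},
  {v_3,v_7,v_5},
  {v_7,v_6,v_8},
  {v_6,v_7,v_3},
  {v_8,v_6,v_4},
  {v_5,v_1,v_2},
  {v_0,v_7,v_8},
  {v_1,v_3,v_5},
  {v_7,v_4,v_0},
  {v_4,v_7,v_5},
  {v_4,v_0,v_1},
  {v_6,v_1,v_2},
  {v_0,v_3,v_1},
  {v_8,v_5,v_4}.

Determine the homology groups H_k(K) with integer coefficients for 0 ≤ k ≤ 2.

H_0 ≅ Z,  H_1 ≅ Z ⊕ Z_2,  H_2 = 0.

Order the vertices as v_0 < v_1 < v_2 < v_3 < v_4 < v_5 < v_6 < v_7 < v_8. Listing each simplex with vertices in this order, K has dimension 2 with simplices:

  0-simplices (9): [v_0], [v_1], [v_2], [v_3], [v_4], [v_5], [v_6], [v_7], [v_8]
  1-simplices (27): (27 of them)
  2-simplices (18): (18 of them)

so the chain groups are C_0 ≅ Z^9, C_1 ≅ Z^27, C_2 ≅ Z^18.

The boundary map ∂_1: C_1 → C_0 maps an edge to its endpoints' difference, ∂[p,q] = q − p. For instance
  ∂[v_2,v_3] = [v_3] − [v_2].
This gives a 9×27 integer matrix of rank 8; reducing to Smith normal form yields diagonal entries (1,1,1,1,1,1,1,1).

∂_2: C_2 → C_1 sends each 2-simplex [p,q,r] to [q,r] − [p,r] + [p,q]. For instance
  ∂[v_0,v_2,v_8] = [v_2,v_8] − [v_0,v_8] + [v_0,v_2],
  ∂[v_1,v_2,v_5] = [v_2,v_5] − [v_1,v_5] + [v_1,v_2].
The resulting 27×18 matrix has rank 18, and its Smith normal form has invariant factors (1,1,1,1,1,1,1,1,1,1,1,1,1,1,1,1,1,2).

Computing H_k = (kernel of ∂_k) / (image of ∂_{k+1}):

  H_0: rank C_0 − rank ∂_1 = 9 − 8 = 1, and the invariant factors of ∂_1 are all 1, so H_0 = Z.
  H_1: rank ker ∂_1 − rank ∂_2 = (27 − 8) − 18 = 1, and ∂_2 has invariant factor 2 > 1, so H_1 = Z ⊕ Z_2.
  H_2: rank ker ∂_2 − rank ∂_3 = (18 − 18) − 0 = 0, and there is no ∂_3, so H_2 = 0.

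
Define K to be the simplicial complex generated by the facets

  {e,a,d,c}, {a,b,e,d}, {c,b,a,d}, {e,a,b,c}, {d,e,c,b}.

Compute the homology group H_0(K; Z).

We work with the vertex ordering a < b < c < d < e. The simplices of K, each written with vertices in increasing order, are:

  0-simplices (5): a, b, c, d, e
  1-simplices (10): ab, ac, ad, ae, bc, bd, be, cd, ce, de
  2-simplices (10): abc, abd, abe, acd, ace, ade, bcd, bce, bde, cde
  3-simplices (5): abcd, abce, abde, acde, bcde

Hence C_0 ≅ Z^5, C_1 ≅ Z^10, C_2 ≅ Z^10, C_3 ≅ Z^5.

The boundary map ∂_1: C_1 → C_0 maps an edge to its endpoints' difference, ∂[p,q] = q − p. For instance
  ∂ad = d − a.
The 5×10 boundary matrix has rank 4 and Smith normal form diag(1,1,1,1).

The boundary map ∂_2: C_2 → C_1 sends each 2-simplex [p,q,r] to [q,r] − [p,r] + [p,q]. For instance
  ∂abc = bc − ac + ab,
  ∂bcd = cd − bd + bc.
As a 10×10 matrix over Z this has rank 6, with invariant factors (1,1,1,1,1,1).

The boundary map ∂_3: C_3 → C_2 sends each 3-simplex σ to the alternating sum Σ_i (−1)^i (σ with its i-th vertex removed). For instance
  ∂abce = bce − ace + abe − abc,
  ∂acde = cde − ade + ace − acd.
As a 10×5 matrix over Z this has rank 4, with invariant factors (1,1,1,1).

Reading off H_k = ker ∂_k / im ∂_{k+1}:

  H_0: rank C_0 − rank ∂_1 = 5 − 4 = 1, and the invariant factors of ∂_1 are all 1, so H_0 = Z.

(K is a triangulation of the 3-sphere S^3.)

H_0 ≅ Z.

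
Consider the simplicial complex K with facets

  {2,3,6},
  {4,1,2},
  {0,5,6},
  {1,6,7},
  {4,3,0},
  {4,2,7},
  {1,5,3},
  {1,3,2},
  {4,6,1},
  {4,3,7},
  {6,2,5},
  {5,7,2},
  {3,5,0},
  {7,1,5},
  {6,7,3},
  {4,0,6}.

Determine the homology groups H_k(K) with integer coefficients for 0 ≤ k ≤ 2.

H_0 = Z,  H_1 = Z^2,  H_2 = Z.

We work with the vertex ordering 0 < 1 < 2 < 3 < 4 < 5 < 6 < 7. The simplices of K, each written with vertices in increasing order, are:

  0-simplices (8): [0], [1], [2], [3], [4], [5], [6], [7]
  1-simplices (24): (24 of them)
  2-simplices (16): [0,3,4], [0,3,5], [0,4,6], [0,5,6], [1,2,3], [1,2,4], [1,3,5], [1,4,6], [1,5,7], [1,6,7], [2,3,6], [2,4,7], [2,5,6], [2,5,7], [3,4,7], [3,6,7]

giving chain groups C_0 ≅ Z^8, C_1 ≅ Z^24, C_2 ≅ Z^16.

The boundary map ∂_1: C_1 → C_0 sends each edge [p,q] (with p < q) to q − p.
The 8×24 boundary matrix has rank 7 and Smith normal form diag(1,1,1,1,1,1,1).

Boundary ∂_2: C_2 → C_1 acts by ∂[p,q,r] = [q,r] − [p,r] + [p,q]. For instance
  ∂[1,2,3] = [2,3] − [1,3] + [1,2],
  ∂[0,3,5] = [3,5] − [0,5] + [0,3].
This gives a 24×16 integer matrix of rank 15; reducing to Smith normal form yields diagonal entries (1,1,1,1,1,1,1,1,1,1,1,1,1,1,1).

Computing H_k = (kernel of ∂_k) / (image of ∂_{k+1}):

  H_0: rank C_0 − rank ∂_1 = 8 − 7 = 1, and the invariant factors of ∂_1 are all 1, so H_0 = Z.
  H_1: rank ker ∂_1 − rank ∂_2 = (24 − 7) − 15 = 2, and the invariant factors of ∂_2 are all 1, so H_1 = Z^2.
  H_2: rank ker ∂_2 − rank ∂_3 = (16 − 15) − 0 = 1, and there is no ∂_3, so H_2 = Z.

As a check, the Euler characteristic is 8 − 24 + 16 = 0, which agrees with 1 − 2 + 1 = 0.
(K is a triangulation of the torus T^2.)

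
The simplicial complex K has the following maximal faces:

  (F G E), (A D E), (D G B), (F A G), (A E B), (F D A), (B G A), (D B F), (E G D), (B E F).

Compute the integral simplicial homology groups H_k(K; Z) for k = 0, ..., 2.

K has 6 vertices, 15 edges, 10 triangles.
rank ∂_0 = 0, rank ∂_1 = 5 ⇒ b_0 = 6 − 0 − 5 = 1; all invariant factors of ∂_1 are 1 so no torsion. So H_0 ≅ Z.
rank ∂_1 = 5, rank ∂_2 = 10 ⇒ b_1 = 15 − 5 − 10 = 0; ∂_2 has invariant factor(s) [2] giving torsion. So H_1 ≅ Z/2.
rank ∂_2 = 10, rank ∂_3 = 0 ⇒ b_2 = 10 − 10 − 0 = 0. So H_2 ≅ 0.

H_0 ≅ Z,  H_1 ≅ Z/2,  H_2 = 0.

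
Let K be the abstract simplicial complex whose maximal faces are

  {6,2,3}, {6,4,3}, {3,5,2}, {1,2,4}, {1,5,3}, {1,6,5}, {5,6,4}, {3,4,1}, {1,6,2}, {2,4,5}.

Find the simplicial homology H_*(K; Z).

H_0 = Z,  H_1 = Z/2,  H_2 = 0.

Fix the vertex order 1 < 2 < 3 < 4 < 5 < 6 and write every simplex with vertices in increasing order. Then dim K = 2 and the simplices of K are:

  0-simplices (6): [1], [2], [3], [4], [5], [6]
  1-simplices (15): [1,2], [1,3], [1,4], [1,5], [1,6], [2,3], [2,4], [2,5], [2,6], [3,4], [3,5], [3,6], [4,5], [4,6], [5,6]
  2-simplices (10): [1,2,4], [1,2,6], [1,3,4], [1,3,5], [1,5,6], [2,3,5], [2,3,6], [2,4,5], [3,4,6], [4,5,6]

Hence C_0 ≅ Z^6, C_1 ≅ Z^15, C_2 ≅ Z^10.

Boundary ∂_1: C_1 → C_0 is given by ∂[p,q] = [q] − [p].
This gives a 6×15 integer matrix of rank 5; reducing to Smith normal form yields diagonal entries (1,1,1,1,1).

Boundary ∂_2: C_2 → C_1 acts by ∂[p,q,r] = [q,r] − [p,r] + [p,q]. For instance
  ∂[1,3,5] = [3,5] − [1,5] + [1,3],
  ∂[1,3,4] = [3,4] − [1,4] + [1,3].
As a 15×10 matrix over Z this has rank 10, with invariant factors (1,1,1,1,1,1,1,1,1,2).

From H_k ≅ ker(∂_k) / im(∂_{k+1}) we obtain:

  H_0: rank C_0 − rank ∂_1 = 6 − 5 = 1, and the invariant factors of ∂_1 are all 1, so H_0 ≅ Z.
  H_1: rank ker ∂_1 − rank ∂_2 = (15 − 5) − 10 = 0, and ∂_2 has invariant factor 2 > 1, so H_1 ≅ Z/2.
  H_2: rank ker ∂_2 − rank ∂_3 = (10 − 10) − 0 = 0, and there is no ∂_3, so H_2 ≅ 0.

(K is a triangulation of the real projective plane RP^2.)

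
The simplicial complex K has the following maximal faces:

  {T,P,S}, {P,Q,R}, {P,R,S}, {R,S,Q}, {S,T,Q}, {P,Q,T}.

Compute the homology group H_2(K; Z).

H_2 ≅ Z.

We work with the vertex ordering P < Q < R < S < T. The simplices of K, each written with vertices in increasing order, are:

  0-simplices (5): P, Q, R, S, T
  1-simplices (9): PQ, PR, PS, PT, QR, QS, QT, RS, ST
  2-simplices (6): PQR, PQT, PRS, PST, QRS, QST

giving chain groups C_0 ≅ Z^5, C_1 ≅ Z^9, C_2 ≅ Z^6.

Boundary ∂_1: C_1 → C_0 maps an edge to its endpoints' difference, ∂[p,q] = q − p.
The 5×9 boundary matrix has rank 4 and Smith normal form diag(1,1,1,1).

∂_2: C_2 → C_1 acts by ∂[p,q,r] = [q,r] − [p,r] + [p,q]. For instance
  ∂QST = ST − QT + QS,
  ∂PQT = QT − PT + PQ.
The 9×6 boundary matrix has rank 5 and Smith normal form diag(1,1,1,1,1).

Computing H_k = (kernel of ∂_k) / (image of ∂_{k+1}):

  H_2: rank ker ∂_2 − rank ∂_3 = (6 − 5) − 0 = 1, and there is no ∂_3, so H_2 ≅ Z.

(K is a triangulation of the 2-sphere S^2.)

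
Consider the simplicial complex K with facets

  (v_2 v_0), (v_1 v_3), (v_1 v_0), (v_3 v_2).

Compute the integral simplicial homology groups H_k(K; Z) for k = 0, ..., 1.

Order the vertices as v_0 < v_1 < v_2 < v_3. Listing each simplex with vertices in this order, K has dimension 1 with simplices:

  0-simplices (4): [v_0], [v_1], [v_2], [v_3]
  1-simplices (4): [v_0,v_1], [v_0,v_2], [v_1,v_3], [v_2,v_3]

Hence C_0 ≅ Z^4, C_1 ≅ Z^4.

∂_1: C_1 → C_0 maps an edge to its endpoints' difference, ∂[p,q] = q − p. For instance
  ∂[v_2,v_3] = [v_3] − [v_2].
The resulting 4×4 matrix has rank 3, and its Smith normal form has invariant factors (1,1,1).

Now H_k = ker ∂_k / im ∂_{k+1}, so:

  H_0: rank C_0 − rank ∂_1 = 4 − 3 = 1, and the invariant factors of ∂_1 are all 1, so H_0 = Z.
  H_1: rank ker ∂_1 − rank ∂_2 = (4 − 3) − 0 = 1, and there is no ∂_2, so H_1 = Z.

H_0 ≅ Z,  H_1 ≅ Z.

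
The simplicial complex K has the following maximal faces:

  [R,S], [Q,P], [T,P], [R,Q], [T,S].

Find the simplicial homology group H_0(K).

Order the vertices as P < Q < R < S < T. Listing each simplex with vertices in this order, K has dimension 1 with simplices:

  0-simplices (5): P, Q, R, S, T
  1-simplices (5): PQ, PT, QR, RS, ST

Hence C_0 ≅ Z^5, C_1 ≅ Z^5.

∂_1: C_1 → C_0 is given by ∂[p,q] = [q] − [p]. For instance
  ∂PT = T − P.
The resulting 5×5 matrix has rank 4, and its Smith normal form has invariant factors (1,1,1,1).

Now H_k = ker ∂_k / im ∂_{k+1}, so:

  H_0: rank C_0 − rank ∂_1 = 5 − 4 = 1, and the invariant factors of ∂_1 are all 1, so H_0 ≅ Z.

H_0 = Z.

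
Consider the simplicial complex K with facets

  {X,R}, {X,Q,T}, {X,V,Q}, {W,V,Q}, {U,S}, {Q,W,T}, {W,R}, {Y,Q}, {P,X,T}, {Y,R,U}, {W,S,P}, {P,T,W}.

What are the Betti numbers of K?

b_0 = 1, b_1 = 3, b_2 = 0.

Order the vertices as P < Q < R < S < T < U < V < W < X < Y. Listing each simplex with vertices in this order, K has dimension 2 with simplices:

  0-simplices (10): P, Q, R, S, T, U, V, W, X, Y
  1-simplices (20): PS, PT, PW, PX, QT, QV, QW, QX, QY, RU, RW, RX, RY, SU, SW, TW, TX, UY, VW, VX
  2-simplices (8): PSW, PTW, PTX, QTW, QTX, QVW, QVX, RUY

so the chain groups are C_0 ≅ Z^10, C_1 ≅ Z^20, C_2 ≅ Z^8.

∂_1: C_1 → C_0 maps an edge to its endpoints' difference, ∂[p,q] = q − p.
The resulting 10×20 matrix has rank 9, and its Smith normal form has invariant factors (1,1,1,1,1,1,1,1,1).

∂_2: C_2 → C_1 sends each 2-simplex [p,q,r] to [q,r] − [p,r] + [p,q]. For instance
  ∂QVW = VW − QW + QV,
  ∂PSW = SW − PW + PS.
As a 20×8 matrix over Z this has rank 8, with invariant factors (1,1,1,1,1,1,1,1).

Computing H_k = (kernel of ∂_k) / (image of ∂_{k+1}):

  H_0: rank C_0 − rank ∂_1 = 10 − 9 = 1, and the invariant factors of ∂_1 are all 1, so H_0 ≅ Z.
  H_1: rank ker ∂_1 − rank ∂_2 = (20 − 9) − 8 = 3, and the invariant factors of ∂_2 are all 1, so H_1 ≅ Z^3.
  H_2: rank ker ∂_2 − rank ∂_3 = (8 − 8) − 0 = 0, and there is no ∂_3, so H_2 ≅ 0.

Hence the Betti numbers are b_0 = 1, b_1 = 3, b_2 = 0.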